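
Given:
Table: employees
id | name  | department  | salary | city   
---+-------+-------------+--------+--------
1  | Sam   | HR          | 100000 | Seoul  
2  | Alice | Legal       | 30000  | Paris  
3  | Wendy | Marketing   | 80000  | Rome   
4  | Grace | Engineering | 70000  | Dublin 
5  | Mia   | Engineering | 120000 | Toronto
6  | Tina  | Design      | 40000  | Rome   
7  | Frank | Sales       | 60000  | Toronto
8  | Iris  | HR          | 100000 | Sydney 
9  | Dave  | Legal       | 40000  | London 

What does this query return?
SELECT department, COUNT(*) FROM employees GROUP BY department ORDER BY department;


Assigning each row to its department group:
  Sam -> HR
  Alice -> Legal
  Wendy -> Marketing
  Grace -> Engineering
  Mia -> Engineering
  Tina -> Design
  Frank -> Sales
  Iris -> HR
  Dave -> Legal


6 groups:
Design, 1
Engineering, 2
HR, 2
Legal, 2
Marketing, 1
Sales, 1


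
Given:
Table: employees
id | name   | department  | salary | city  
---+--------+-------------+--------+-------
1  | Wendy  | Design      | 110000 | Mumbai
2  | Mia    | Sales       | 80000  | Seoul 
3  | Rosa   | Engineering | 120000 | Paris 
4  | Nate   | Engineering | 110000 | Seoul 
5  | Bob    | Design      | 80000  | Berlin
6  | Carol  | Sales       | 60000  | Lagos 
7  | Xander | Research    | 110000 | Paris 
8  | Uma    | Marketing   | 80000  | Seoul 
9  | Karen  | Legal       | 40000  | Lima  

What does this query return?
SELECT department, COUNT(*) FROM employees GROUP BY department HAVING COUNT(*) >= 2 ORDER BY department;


Groups with count >= 2:
  Design: 2 -> PASS
  Engineering: 2 -> PASS
  Sales: 2 -> PASS
  Legal: 1 -> filtered out
  Marketing: 1 -> filtered out
  Research: 1 -> filtered out


3 groups:
Design, 2
Engineering, 2
Sales, 2


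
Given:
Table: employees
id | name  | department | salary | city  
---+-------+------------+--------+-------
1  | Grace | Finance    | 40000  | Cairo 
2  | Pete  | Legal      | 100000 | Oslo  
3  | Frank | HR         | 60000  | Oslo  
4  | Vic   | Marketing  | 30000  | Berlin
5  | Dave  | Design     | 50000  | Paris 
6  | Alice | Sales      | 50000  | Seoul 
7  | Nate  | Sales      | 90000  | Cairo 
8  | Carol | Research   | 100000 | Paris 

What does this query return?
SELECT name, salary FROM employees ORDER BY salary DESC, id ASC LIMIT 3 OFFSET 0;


Sort by salary DESC (id ASC tiebreak), then skip 0 and take 3
Rows 1 through 3

3 rows:
Pete, 100000
Carol, 100000
Nate, 90000


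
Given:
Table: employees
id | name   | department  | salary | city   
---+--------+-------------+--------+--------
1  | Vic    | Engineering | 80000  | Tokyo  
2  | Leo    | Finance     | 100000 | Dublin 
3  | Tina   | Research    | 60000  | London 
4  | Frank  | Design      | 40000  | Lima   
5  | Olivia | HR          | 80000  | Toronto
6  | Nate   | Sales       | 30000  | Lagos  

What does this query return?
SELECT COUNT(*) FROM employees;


COUNT(*) counts all rows

6


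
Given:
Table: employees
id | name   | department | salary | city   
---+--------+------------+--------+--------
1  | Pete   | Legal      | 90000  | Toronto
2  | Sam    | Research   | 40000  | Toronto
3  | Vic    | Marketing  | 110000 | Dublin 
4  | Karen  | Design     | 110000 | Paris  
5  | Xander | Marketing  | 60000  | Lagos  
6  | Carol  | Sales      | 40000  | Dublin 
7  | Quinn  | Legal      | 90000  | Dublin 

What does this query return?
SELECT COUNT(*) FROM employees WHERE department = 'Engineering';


Counting rows where department = 'Engineering'


0


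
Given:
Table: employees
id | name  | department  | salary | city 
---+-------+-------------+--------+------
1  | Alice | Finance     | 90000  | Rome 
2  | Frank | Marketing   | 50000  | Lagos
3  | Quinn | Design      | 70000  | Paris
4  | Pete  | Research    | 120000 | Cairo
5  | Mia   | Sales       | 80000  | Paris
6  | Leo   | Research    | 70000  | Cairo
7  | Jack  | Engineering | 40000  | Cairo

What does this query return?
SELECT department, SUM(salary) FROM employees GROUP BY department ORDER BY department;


Summing salary within each department:
  Design: 70000 = 70000
  Engineering: 40000 = 40000
  Finance: 90000 = 90000
  Marketing: 50000 = 50000
  Research: 120000 + 70000 = 190000
  Sales: 80000 = 80000


6 groups:
Design, 70000
Engineering, 40000
Finance, 90000
Marketing, 50000
Research, 190000
Sales, 80000


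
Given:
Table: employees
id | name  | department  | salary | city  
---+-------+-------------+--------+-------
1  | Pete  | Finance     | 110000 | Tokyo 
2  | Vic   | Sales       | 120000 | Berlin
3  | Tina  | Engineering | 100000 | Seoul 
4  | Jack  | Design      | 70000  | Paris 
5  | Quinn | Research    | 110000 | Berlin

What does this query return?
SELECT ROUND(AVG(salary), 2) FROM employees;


SUM(salary) = 510000
COUNT = 5
ROUND(AVG, 2) = ROUND(510000 / 5, 2) = 102000.0

102000.0


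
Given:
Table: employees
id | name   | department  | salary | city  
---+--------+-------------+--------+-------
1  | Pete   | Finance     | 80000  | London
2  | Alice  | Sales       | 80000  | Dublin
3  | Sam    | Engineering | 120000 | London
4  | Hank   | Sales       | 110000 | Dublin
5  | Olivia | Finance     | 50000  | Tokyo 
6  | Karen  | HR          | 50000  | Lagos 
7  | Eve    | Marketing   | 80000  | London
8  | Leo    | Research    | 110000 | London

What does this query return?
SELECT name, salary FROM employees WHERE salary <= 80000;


Filtering: salary <= 80000
Matching: 5 rows

5 rows:
Pete, 80000
Alice, 80000
Olivia, 50000
Karen, 50000
Eve, 80000


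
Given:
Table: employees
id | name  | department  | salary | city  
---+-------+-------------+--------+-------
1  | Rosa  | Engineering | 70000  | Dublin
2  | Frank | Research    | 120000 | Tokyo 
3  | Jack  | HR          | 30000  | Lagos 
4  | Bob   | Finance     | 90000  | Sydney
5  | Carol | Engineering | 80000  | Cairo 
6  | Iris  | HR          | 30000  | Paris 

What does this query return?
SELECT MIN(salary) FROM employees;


Salaries: 70000, 120000, 30000, 90000, 80000, 30000
MIN = 30000

30000


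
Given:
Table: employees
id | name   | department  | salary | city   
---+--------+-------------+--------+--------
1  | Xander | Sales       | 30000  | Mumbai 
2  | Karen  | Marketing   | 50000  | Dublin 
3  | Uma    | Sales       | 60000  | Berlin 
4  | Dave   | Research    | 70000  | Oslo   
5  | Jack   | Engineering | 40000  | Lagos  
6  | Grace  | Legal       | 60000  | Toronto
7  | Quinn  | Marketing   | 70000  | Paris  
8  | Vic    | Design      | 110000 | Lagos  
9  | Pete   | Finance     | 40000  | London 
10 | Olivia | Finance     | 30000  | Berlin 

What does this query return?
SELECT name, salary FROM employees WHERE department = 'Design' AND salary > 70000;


Filtering: department = 'Design' AND salary > 70000
Matching: 1 rows

1 rows:
Vic, 110000


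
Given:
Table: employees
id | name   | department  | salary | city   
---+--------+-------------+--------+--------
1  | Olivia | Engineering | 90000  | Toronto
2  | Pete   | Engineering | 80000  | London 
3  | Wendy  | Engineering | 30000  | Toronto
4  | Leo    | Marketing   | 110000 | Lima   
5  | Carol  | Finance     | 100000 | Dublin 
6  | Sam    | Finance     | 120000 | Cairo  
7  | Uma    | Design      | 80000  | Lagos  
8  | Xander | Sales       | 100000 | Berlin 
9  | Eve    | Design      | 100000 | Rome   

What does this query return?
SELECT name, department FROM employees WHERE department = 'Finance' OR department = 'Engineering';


Filtering: department = 'Finance' OR 'Engineering'
Matching: 5 rows

5 rows:
Olivia, Engineering
Pete, Engineering
Wendy, Engineering
Carol, Finance
Sam, Finance


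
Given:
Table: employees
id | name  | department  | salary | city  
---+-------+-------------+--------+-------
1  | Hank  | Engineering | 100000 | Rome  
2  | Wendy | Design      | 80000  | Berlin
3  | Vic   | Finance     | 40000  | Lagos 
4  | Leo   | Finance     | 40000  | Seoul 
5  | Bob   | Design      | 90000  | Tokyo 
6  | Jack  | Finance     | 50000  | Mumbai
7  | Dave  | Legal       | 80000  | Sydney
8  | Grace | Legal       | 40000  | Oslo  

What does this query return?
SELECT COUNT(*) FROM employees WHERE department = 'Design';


Counting rows where department = 'Design'
  Wendy -> MATCH
  Bob -> MATCH


2


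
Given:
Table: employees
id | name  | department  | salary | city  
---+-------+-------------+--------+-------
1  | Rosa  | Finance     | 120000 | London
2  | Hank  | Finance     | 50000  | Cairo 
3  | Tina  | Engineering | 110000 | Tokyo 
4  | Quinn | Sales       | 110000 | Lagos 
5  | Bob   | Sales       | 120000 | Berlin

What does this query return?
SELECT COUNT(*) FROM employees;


COUNT(*) counts all rows

5


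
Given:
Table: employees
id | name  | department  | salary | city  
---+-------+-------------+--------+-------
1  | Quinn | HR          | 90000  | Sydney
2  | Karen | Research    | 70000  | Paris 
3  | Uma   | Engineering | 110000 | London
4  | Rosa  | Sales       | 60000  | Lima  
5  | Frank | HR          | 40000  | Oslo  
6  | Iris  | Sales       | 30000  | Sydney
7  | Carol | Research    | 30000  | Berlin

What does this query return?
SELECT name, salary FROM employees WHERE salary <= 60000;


Filtering: salary <= 60000
Matching: 4 rows

4 rows:
Rosa, 60000
Frank, 40000
Iris, 30000
Carol, 30000


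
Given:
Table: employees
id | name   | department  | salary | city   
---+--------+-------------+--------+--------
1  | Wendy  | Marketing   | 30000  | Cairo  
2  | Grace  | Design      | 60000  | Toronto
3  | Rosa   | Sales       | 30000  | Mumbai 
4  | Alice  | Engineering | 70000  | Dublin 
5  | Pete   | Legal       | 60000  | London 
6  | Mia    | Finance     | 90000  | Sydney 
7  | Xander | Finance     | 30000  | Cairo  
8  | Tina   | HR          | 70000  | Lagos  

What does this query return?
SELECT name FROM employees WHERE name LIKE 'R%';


LIKE 'R%' matches names starting with 'R'
Matching: 1

1 rows:
Rosa


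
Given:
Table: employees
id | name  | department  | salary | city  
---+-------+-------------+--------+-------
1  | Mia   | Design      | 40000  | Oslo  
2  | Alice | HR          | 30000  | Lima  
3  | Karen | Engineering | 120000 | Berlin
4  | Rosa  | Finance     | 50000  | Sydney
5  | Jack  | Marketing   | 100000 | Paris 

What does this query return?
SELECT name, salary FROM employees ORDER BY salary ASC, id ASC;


Sorting by salary ASC, then id ASC for ties

5 rows:
Alice, 30000
Mia, 40000
Rosa, 50000
Jack, 100000
Karen, 120000


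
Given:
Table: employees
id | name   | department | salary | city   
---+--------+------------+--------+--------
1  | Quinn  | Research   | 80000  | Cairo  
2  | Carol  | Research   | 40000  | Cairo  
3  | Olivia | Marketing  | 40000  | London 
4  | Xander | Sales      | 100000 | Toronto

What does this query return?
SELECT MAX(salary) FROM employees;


Salaries: 80000, 40000, 40000, 100000
MAX = 100000

100000


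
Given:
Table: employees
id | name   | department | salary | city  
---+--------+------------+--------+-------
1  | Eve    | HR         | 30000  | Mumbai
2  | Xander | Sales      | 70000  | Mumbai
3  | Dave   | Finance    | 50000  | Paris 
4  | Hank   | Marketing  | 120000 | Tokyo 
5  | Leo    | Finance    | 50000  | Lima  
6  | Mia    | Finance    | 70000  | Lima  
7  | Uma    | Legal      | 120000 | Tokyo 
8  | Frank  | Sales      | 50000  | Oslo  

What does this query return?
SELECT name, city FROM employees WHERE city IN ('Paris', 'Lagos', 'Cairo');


Filtering: city IN ('Paris', 'Lagos', 'Cairo')
Matching: 1 rows

1 rows:
Dave, Paris


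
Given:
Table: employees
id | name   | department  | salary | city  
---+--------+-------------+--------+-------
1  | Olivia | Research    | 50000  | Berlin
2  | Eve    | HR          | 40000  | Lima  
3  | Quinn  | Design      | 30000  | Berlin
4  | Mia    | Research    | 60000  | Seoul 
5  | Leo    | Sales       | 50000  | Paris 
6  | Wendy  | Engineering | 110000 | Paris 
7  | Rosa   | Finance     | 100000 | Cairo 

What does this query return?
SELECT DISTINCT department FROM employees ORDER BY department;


All 'department' values (row order): Research, HR, Design, Research, Sales, Engineering, Finance
Removing duplicates leaves 6 unique value(s).

6 values:
Design
Engineering
Finance
HR
Research
Sales


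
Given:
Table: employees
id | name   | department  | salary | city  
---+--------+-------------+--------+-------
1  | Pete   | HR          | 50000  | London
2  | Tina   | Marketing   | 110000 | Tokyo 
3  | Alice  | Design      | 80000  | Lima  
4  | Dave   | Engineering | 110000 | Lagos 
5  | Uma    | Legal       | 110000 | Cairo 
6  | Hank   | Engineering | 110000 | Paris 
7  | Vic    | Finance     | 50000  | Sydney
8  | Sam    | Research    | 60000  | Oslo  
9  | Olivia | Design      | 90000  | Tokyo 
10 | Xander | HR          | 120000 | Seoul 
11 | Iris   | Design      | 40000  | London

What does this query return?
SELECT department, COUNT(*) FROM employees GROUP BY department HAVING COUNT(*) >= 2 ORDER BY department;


Groups with count >= 2:
  Design: 3 -> PASS
  Engineering: 2 -> PASS
  HR: 2 -> PASS
  Finance: 1 -> filtered out
  Legal: 1 -> filtered out
  Marketing: 1 -> filtered out
  Research: 1 -> filtered out


3 groups:
Design, 3
Engineering, 2
HR, 2


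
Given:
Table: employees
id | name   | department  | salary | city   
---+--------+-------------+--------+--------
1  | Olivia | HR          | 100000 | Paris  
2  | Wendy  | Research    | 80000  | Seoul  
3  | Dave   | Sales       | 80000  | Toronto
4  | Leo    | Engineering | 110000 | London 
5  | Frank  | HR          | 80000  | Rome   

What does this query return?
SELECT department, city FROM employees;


Projecting columns: department, city

5 rows:
HR, Paris
Research, Seoul
Sales, Toronto
Engineering, London
HR, Rome


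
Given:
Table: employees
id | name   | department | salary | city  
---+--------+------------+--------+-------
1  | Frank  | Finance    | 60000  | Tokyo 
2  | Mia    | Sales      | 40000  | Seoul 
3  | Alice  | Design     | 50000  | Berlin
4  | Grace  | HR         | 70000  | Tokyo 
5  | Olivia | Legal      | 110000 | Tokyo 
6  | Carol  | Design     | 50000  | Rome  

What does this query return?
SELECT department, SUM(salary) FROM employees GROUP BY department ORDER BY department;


Summing salary within each department:
  Design: 50000 + 50000 = 100000
  Finance: 60000 = 60000
  HR: 70000 = 70000
  Legal: 110000 = 110000
  Sales: 40000 = 40000


5 groups:
Design, 100000
Finance, 60000
HR, 70000
Legal, 110000
Sales, 40000


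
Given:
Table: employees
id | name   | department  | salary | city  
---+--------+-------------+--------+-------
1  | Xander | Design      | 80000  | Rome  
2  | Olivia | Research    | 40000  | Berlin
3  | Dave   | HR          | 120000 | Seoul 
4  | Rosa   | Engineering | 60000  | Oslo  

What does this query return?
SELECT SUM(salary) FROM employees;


SUM(salary) = 80000 + 40000 + 120000 + 60000 = 300000

300000


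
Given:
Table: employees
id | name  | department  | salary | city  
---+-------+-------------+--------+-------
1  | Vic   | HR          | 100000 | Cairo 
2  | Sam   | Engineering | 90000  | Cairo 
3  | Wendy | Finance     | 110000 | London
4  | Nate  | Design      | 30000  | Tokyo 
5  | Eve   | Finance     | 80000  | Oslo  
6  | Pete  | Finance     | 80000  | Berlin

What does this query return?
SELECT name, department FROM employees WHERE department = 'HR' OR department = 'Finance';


Filtering: department = 'HR' OR 'Finance'
Matching: 4 rows

4 rows:
Vic, HR
Wendy, Finance
Eve, Finance
Pete, Finance


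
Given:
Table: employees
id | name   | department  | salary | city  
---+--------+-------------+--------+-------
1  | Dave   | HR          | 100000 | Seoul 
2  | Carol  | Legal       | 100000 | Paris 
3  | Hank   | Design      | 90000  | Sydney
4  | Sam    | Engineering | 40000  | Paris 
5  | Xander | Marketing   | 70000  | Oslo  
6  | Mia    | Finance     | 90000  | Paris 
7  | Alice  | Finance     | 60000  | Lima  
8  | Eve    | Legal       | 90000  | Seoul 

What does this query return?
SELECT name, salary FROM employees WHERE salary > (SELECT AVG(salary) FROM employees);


Subquery: AVG(salary) = 80000.0
Filtering: salary > 80000.0
  Dave (100000) -> MATCH
  Carol (100000) -> MATCH
  Hank (90000) -> MATCH
  Mia (90000) -> MATCH
  Eve (90000) -> MATCH


5 rows:
Dave, 100000
Carol, 100000
Hank, 90000
Mia, 90000
Eve, 90000


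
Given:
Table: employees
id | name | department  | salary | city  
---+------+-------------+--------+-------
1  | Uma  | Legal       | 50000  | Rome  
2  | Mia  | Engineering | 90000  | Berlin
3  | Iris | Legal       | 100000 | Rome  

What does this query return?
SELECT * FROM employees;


SELECT * returns all 3 rows with all columns

3 rows:
1, Uma, Legal, 50000, Rome
2, Mia, Engineering, 90000, Berlin
3, Iris, Legal, 100000, Rome


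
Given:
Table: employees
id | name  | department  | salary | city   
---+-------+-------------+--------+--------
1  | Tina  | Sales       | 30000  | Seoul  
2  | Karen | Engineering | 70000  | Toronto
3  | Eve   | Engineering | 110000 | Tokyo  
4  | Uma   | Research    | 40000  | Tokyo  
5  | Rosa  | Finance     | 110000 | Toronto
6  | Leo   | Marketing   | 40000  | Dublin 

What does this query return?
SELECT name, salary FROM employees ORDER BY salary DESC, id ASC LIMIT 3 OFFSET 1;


Sort by salary DESC (id ASC tiebreak), then skip 1 and take 3
Rows 2 through 4

3 rows:
Rosa, 110000
Karen, 70000
Uma, 40000


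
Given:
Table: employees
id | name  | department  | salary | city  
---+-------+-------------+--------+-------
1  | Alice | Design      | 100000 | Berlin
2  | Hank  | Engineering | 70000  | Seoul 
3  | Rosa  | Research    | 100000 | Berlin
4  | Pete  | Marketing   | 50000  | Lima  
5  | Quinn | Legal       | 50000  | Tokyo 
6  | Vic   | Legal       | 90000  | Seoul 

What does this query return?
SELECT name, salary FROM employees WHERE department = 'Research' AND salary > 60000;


Filtering: department = 'Research' AND salary > 60000
Matching: 1 rows

1 rows:
Rosa, 100000


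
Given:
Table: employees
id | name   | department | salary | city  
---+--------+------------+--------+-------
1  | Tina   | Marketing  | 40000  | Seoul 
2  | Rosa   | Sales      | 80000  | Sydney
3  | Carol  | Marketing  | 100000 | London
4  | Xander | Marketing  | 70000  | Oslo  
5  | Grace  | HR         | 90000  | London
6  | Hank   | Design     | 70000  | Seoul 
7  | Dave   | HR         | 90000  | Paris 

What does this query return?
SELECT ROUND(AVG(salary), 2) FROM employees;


SUM(salary) = 540000
COUNT = 7
ROUND(AVG, 2) = ROUND(540000 / 7, 2) = 77142.86

77142.86


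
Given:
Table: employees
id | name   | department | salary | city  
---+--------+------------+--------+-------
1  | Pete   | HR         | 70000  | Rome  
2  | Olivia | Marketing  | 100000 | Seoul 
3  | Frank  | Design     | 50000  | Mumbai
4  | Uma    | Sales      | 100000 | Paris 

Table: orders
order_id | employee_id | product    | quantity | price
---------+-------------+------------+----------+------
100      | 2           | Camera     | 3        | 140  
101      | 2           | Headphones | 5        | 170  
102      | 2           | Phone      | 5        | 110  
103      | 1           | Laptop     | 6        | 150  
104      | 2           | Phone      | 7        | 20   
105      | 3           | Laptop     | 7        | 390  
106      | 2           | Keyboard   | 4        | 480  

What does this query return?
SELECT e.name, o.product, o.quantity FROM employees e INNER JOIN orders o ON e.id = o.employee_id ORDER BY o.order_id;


Joining employees.id = orders.employee_id:
  employee Olivia (id=2) -> order Camera
  employee Olivia (id=2) -> order Headphones
  employee Olivia (id=2) -> order Phone
  employee Pete (id=1) -> order Laptop
  employee Olivia (id=2) -> order Phone
  employee Frank (id=3) -> order Laptop
  employee Olivia (id=2) -> order Keyboard


7 rows:
Olivia, Camera, 3
Olivia, Headphones, 5
Olivia, Phone, 5
Pete, Laptop, 6
Olivia, Phone, 7
Frank, Laptop, 7
Olivia, Keyboard, 4


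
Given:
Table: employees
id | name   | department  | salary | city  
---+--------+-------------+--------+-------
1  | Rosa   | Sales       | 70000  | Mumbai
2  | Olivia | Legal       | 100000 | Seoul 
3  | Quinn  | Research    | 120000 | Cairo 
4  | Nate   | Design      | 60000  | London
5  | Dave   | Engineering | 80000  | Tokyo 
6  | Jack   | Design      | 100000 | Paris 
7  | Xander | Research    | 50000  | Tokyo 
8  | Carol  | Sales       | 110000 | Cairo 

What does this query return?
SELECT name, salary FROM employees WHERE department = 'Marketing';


Filtering: department = 'Marketing'
Matching rows: 0

Empty result set (0 rows)


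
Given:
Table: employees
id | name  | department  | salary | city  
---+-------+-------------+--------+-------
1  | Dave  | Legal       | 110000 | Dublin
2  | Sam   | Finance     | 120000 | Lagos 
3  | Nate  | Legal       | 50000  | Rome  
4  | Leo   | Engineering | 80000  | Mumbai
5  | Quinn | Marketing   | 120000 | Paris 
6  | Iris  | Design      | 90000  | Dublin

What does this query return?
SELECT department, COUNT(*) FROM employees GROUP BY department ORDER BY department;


Assigning each row to its department group:
  Dave -> Legal
  Sam -> Finance
  Nate -> Legal
  Leo -> Engineering
  Quinn -> Marketing
  Iris -> Design


5 groups:
Design, 1
Engineering, 1
Finance, 1
Legal, 2
Marketing, 1


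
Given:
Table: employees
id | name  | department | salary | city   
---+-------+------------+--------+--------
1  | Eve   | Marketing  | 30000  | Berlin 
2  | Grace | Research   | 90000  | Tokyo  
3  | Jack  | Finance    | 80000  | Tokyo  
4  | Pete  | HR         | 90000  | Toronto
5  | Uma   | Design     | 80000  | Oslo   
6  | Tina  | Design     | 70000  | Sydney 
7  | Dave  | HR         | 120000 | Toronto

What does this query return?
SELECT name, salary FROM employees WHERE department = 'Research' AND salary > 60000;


Filtering: department = 'Research' AND salary > 60000
Matching: 1 rows

1 rows:
Grace, 90000


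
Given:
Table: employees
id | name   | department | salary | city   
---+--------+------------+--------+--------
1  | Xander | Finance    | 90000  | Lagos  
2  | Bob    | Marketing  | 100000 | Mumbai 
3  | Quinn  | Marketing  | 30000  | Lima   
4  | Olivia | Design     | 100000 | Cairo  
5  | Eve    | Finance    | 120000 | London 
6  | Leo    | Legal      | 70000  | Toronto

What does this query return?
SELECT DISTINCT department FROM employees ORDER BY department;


All 'department' values (row order): Finance, Marketing, Marketing, Design, Finance, Legal
Removing duplicates leaves 4 unique value(s).

4 values:
Design
Finance
Legal
Marketing


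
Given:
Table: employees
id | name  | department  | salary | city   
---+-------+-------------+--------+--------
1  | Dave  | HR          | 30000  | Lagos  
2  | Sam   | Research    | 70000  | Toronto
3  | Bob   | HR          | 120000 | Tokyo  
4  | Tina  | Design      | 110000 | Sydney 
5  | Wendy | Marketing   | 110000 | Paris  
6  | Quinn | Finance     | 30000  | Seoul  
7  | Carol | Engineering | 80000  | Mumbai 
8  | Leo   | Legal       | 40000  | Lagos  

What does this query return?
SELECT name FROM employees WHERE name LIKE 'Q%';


LIKE 'Q%' matches names starting with 'Q'
Matching: 1

1 rows:
Quinn


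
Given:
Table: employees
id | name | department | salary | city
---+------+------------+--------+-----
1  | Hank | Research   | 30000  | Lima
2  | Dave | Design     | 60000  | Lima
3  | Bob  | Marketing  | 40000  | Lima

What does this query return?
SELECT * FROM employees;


SELECT * returns all 3 rows with all columns

3 rows:
1, Hank, Research, 30000, Lima
2, Dave, Design, 60000, Lima
3, Bob, Marketing, 40000, Lima


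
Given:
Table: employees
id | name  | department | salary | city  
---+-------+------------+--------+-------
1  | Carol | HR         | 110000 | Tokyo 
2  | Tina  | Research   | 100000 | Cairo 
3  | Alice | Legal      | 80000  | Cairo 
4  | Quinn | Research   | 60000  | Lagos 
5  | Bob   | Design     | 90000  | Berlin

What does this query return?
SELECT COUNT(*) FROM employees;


COUNT(*) counts all rows

5


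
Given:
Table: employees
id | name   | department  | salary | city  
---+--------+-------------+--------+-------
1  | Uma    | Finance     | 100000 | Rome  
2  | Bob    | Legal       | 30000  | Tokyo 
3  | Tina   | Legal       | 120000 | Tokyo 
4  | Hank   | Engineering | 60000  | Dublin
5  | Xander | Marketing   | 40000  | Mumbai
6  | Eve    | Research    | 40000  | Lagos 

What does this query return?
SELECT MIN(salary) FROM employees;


Salaries: 100000, 30000, 120000, 60000, 40000, 40000
MIN = 30000

30000


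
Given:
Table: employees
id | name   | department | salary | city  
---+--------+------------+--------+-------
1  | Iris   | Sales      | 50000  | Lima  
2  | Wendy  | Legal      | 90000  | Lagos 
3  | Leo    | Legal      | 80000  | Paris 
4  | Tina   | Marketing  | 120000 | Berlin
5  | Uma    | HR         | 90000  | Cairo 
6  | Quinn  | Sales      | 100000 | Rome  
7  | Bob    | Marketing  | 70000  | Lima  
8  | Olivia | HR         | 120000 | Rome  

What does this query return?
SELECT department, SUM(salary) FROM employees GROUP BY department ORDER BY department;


Summing salary within each department:
  HR: 90000 + 120000 = 210000
  Legal: 90000 + 80000 = 170000
  Marketing: 120000 + 70000 = 190000
  Sales: 50000 + 100000 = 150000


4 groups:
HR, 210000
Legal, 170000
Marketing, 190000
Sales, 150000


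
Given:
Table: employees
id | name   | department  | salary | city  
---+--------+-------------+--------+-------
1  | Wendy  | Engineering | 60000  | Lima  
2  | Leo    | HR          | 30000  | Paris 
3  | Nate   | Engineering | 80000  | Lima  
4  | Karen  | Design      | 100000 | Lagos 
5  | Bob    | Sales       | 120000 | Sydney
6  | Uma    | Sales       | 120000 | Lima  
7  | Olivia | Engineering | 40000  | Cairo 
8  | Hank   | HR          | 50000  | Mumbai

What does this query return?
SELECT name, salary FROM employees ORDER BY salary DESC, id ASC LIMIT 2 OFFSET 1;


Sort by salary DESC (id ASC tiebreak), then skip 1 and take 2
Rows 2 through 3

2 rows:
Uma, 120000
Karen, 100000


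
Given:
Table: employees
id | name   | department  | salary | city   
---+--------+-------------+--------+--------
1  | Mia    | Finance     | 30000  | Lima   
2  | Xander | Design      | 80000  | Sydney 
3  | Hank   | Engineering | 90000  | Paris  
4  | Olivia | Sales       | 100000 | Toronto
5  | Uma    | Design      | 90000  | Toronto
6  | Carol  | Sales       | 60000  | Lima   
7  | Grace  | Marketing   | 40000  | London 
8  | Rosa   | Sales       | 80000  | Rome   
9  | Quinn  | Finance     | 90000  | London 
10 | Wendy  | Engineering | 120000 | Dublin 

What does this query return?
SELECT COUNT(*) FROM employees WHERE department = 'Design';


Counting rows where department = 'Design'
  Xander -> MATCH
  Uma -> MATCH


2


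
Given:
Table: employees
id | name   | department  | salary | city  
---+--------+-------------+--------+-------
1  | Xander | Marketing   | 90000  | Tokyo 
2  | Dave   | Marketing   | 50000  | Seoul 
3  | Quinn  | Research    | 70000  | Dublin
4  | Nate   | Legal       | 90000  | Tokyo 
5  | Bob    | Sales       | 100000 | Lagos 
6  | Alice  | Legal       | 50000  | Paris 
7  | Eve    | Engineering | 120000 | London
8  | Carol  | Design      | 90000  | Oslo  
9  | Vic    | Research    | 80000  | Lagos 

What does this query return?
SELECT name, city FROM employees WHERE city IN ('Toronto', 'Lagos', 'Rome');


Filtering: city IN ('Toronto', 'Lagos', 'Rome')
Matching: 2 rows

2 rows:
Bob, Lagos
Vic, Lagos


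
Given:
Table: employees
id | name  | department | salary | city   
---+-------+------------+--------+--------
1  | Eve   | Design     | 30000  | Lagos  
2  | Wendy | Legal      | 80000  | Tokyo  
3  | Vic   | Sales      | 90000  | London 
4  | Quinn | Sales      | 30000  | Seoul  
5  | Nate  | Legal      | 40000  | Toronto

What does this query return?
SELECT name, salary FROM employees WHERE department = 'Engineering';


Filtering: department = 'Engineering'
Matching rows: 0

Empty result set (0 rows)


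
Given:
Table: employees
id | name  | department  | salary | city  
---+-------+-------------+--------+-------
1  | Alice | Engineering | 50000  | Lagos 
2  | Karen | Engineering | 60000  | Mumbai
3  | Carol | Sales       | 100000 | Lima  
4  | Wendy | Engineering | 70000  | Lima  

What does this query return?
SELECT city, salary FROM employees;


Projecting columns: city, salary

4 rows:
Lagos, 50000
Mumbai, 60000
Lima, 100000
Lima, 70000


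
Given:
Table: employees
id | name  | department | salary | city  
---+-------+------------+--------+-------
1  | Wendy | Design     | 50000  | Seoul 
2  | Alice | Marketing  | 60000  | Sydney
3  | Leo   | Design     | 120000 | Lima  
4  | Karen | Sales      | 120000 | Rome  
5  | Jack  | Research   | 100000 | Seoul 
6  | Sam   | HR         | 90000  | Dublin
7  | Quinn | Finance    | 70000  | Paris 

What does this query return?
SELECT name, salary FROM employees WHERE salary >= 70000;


Filtering: salary >= 70000
Matching: 5 rows

5 rows:
Leo, 120000
Karen, 120000
Jack, 100000
Sam, 90000
Quinn, 70000


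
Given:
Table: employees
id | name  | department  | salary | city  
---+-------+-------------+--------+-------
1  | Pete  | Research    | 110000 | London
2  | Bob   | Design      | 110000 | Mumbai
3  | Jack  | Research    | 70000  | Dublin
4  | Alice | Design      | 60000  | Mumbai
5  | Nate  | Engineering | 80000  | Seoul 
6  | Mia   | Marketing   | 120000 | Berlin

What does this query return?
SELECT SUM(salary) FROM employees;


SUM(salary) = 110000 + 110000 + 70000 + 60000 + 80000 + 120000 = 550000

550000


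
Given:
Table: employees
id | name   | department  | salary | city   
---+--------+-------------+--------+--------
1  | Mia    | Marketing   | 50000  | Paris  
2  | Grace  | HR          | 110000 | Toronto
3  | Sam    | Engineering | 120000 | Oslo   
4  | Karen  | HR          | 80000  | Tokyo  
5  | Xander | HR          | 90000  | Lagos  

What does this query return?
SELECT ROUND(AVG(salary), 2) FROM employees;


SUM(salary) = 450000
COUNT = 5
ROUND(AVG, 2) = ROUND(450000 / 5, 2) = 90000.0

90000.0


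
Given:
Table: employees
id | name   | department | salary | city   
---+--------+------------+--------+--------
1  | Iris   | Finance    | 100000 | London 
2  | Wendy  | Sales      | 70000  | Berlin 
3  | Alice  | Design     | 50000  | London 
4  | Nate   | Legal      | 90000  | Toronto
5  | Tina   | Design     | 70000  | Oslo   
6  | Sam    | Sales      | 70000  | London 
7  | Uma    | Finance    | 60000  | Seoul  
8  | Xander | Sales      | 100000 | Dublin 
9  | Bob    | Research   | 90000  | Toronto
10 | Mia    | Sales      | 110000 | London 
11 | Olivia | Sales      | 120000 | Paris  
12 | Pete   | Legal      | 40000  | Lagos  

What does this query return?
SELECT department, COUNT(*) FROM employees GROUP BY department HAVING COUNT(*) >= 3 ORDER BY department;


Groups with count >= 3:
  Sales: 5 -> PASS
  Design: 2 -> filtered out
  Finance: 2 -> filtered out
  Legal: 2 -> filtered out
  Research: 1 -> filtered out


1 groups:
Sales, 5


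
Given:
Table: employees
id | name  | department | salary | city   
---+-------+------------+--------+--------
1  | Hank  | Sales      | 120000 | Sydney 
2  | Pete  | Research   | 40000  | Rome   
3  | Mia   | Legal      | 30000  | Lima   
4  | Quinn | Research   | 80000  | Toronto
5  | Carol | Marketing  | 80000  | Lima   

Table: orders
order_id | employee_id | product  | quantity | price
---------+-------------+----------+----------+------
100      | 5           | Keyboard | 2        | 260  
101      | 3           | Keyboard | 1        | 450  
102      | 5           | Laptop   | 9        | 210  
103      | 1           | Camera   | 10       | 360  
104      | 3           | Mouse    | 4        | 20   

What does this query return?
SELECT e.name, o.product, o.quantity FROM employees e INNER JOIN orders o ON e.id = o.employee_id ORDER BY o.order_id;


Joining employees.id = orders.employee_id:
  employee Carol (id=5) -> order Keyboard
  employee Mia (id=3) -> order Keyboard
  employee Carol (id=5) -> order Laptop
  employee Hank (id=1) -> order Camera
  employee Mia (id=3) -> order Mouse


5 rows:
Carol, Keyboard, 2
Mia, Keyboard, 1
Carol, Laptop, 9
Hank, Camera, 10
Mia, Mouse, 4


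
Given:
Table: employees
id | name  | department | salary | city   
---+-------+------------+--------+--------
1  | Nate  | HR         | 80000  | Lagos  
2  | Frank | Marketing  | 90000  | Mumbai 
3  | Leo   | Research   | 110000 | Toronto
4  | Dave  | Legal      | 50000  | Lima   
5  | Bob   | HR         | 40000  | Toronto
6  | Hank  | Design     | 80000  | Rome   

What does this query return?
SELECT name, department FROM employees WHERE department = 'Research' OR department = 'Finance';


Filtering: department = 'Research' OR 'Finance'
Matching: 1 rows

1 rows:
Leo, Research


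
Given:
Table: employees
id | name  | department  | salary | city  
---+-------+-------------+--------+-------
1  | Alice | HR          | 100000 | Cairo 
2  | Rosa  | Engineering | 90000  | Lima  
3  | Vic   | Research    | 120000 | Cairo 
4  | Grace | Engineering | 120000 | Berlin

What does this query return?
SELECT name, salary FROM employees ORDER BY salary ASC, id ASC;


Sorting by salary ASC, then id ASC for ties

4 rows:
Rosa, 90000
Alice, 100000
Vic, 120000
Grace, 120000


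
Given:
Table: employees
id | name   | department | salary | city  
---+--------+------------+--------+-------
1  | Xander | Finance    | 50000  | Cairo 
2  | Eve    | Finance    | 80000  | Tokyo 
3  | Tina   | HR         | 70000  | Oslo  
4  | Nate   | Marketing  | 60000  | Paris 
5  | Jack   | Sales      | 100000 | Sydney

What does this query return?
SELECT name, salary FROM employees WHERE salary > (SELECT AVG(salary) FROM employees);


Subquery: AVG(salary) = 72000.0
Filtering: salary > 72000.0
  Eve (80000) -> MATCH
  Jack (100000) -> MATCH


2 rows:
Eve, 80000
Jack, 100000


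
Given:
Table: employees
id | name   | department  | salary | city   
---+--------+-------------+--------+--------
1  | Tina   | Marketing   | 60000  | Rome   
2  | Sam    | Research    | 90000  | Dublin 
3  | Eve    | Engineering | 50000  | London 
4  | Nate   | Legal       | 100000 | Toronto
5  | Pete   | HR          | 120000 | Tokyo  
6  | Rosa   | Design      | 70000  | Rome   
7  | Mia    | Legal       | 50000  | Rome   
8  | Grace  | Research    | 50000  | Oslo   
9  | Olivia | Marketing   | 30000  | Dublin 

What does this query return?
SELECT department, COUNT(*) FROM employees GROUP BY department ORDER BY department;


Assigning each row to its department group:
  Tina -> Marketing
  Sam -> Research
  Eve -> Engineering
  Nate -> Legal
  Pete -> HR
  Rosa -> Design
  Mia -> Legal
  Grace -> Research
  Olivia -> Marketing


6 groups:
Design, 1
Engineering, 1
HR, 1
Legal, 2
Marketing, 2
Research, 2


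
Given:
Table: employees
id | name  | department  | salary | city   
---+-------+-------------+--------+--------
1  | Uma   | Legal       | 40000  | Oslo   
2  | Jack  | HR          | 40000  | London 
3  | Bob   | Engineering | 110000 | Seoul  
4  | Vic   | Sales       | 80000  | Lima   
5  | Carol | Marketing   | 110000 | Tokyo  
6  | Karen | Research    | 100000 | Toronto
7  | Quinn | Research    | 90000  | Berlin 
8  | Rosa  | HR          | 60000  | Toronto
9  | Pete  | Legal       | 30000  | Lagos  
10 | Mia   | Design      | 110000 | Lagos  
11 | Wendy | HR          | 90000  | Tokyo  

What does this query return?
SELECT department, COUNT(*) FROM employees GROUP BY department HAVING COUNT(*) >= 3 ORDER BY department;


Groups with count >= 3:
  HR: 3 -> PASS
  Design: 1 -> filtered out
  Engineering: 1 -> filtered out
  Legal: 2 -> filtered out
  Marketing: 1 -> filtered out
  Research: 2 -> filtered out
  Sales: 1 -> filtered out


1 groups:
HR, 3


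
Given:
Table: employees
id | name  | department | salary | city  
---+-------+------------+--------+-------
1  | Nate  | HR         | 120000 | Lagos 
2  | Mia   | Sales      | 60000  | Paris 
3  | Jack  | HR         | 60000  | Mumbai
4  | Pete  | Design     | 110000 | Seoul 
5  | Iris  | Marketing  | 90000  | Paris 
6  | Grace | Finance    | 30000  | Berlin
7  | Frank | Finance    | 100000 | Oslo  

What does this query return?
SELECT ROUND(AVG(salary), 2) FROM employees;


SUM(salary) = 570000
COUNT = 7
ROUND(AVG, 2) = ROUND(570000 / 7, 2) = 81428.57

81428.57


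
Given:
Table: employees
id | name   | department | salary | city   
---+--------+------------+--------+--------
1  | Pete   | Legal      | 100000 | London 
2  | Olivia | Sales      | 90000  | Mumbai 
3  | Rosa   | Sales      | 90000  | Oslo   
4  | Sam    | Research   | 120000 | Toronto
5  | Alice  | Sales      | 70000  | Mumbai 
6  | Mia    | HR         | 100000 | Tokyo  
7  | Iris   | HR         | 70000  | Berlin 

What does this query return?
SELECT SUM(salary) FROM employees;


SUM(salary) = 100000 + 90000 + 90000 + 120000 + 70000 + 100000 + 70000 = 640000

640000


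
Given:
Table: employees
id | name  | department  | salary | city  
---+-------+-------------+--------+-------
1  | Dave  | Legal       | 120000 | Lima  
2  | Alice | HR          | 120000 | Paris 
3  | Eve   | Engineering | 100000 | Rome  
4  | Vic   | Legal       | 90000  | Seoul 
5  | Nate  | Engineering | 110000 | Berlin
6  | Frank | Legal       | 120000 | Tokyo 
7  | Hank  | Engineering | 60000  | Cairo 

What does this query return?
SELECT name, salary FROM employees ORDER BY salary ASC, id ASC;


Sorting by salary ASC, then id ASC for ties

7 rows:
Hank, 60000
Vic, 90000
Eve, 100000
Nate, 110000
Dave, 120000
Alice, 120000
Frank, 120000


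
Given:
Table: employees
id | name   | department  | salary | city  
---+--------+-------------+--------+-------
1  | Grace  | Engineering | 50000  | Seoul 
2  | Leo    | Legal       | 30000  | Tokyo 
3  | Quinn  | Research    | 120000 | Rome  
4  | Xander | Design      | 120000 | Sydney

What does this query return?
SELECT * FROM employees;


SELECT * returns all 4 rows with all columns

4 rows:
1, Grace, Engineering, 50000, Seoul
2, Leo, Legal, 30000, Tokyo
3, Quinn, Research, 120000, Rome
4, Xander, Design, 120000, Sydney


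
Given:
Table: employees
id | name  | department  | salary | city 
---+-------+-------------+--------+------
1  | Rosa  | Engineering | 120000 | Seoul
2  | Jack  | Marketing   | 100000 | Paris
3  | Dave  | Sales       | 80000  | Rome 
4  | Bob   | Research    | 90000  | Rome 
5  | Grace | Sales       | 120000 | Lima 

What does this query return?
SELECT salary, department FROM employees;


Projecting columns: salary, department

5 rows:
120000, Engineering
100000, Marketing
80000, Sales
90000, Research
120000, Sales


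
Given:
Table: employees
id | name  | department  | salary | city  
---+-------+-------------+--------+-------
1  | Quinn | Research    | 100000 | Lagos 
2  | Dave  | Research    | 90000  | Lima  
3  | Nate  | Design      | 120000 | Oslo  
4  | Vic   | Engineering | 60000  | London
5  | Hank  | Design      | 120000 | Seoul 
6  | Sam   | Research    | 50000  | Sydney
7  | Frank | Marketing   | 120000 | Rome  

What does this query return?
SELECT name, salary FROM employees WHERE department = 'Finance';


Filtering: department = 'Finance'
Matching rows: 0

Empty result set (0 rows)


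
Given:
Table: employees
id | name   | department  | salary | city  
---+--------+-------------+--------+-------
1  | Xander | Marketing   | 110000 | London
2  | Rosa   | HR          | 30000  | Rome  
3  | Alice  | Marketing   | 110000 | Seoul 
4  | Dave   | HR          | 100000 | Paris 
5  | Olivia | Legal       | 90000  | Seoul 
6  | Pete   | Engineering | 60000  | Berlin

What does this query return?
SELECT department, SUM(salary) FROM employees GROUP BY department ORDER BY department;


Summing salary within each department:
  Engineering: 60000 = 60000
  HR: 30000 + 100000 = 130000
  Legal: 90000 = 90000
  Marketing: 110000 + 110000 = 220000


4 groups:
Engineering, 60000
HR, 130000
Legal, 90000
Marketing, 220000


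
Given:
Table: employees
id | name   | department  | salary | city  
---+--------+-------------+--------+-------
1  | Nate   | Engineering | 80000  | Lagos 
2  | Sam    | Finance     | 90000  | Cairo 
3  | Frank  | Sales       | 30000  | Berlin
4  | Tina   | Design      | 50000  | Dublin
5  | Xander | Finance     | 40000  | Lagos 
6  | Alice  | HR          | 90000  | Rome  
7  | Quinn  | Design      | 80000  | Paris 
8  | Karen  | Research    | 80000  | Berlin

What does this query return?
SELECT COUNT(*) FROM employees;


COUNT(*) counts all rows

8
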